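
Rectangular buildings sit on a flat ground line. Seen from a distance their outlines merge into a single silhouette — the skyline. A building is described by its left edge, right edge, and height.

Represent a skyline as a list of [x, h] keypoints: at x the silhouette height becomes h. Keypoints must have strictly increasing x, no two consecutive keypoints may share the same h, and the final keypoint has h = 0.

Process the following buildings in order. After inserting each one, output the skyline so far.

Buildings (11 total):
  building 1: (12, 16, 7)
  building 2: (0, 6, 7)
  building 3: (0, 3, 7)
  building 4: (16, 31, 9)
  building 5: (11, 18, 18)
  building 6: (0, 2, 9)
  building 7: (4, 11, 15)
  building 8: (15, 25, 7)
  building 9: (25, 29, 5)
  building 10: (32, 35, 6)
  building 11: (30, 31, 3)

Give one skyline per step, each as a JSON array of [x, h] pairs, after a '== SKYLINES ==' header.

== SKYLINES ==
[[12,7],[16,0]]
[[0,7],[6,0],[12,7],[16,0]]
[[0,7],[6,0],[12,7],[16,0]]
[[0,7],[6,0],[12,7],[16,9],[31,0]]
[[0,7],[6,0],[11,18],[18,9],[31,0]]
[[0,9],[2,7],[6,0],[11,18],[18,9],[31,0]]
[[0,9],[2,7],[4,15],[11,18],[18,9],[31,0]]
[[0,9],[2,7],[4,15],[11,18],[18,9],[31,0]]
[[0,9],[2,7],[4,15],[11,18],[18,9],[31,0]]
[[0,9],[2,7],[4,15],[11,18],[18,9],[31,0],[32,6],[35,0]]
[[0,9],[2,7],[4,15],[11,18],[18,9],[31,0],[32,6],[35,0]]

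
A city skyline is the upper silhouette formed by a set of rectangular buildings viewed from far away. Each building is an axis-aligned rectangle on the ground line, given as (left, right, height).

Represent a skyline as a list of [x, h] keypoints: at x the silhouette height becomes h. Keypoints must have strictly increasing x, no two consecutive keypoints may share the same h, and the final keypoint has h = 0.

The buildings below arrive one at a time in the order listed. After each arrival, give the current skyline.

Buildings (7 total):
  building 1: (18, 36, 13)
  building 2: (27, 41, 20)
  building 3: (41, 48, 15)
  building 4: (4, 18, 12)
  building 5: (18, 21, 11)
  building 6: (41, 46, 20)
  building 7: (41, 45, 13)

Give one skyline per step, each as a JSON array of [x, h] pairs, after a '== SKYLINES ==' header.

== SKYLINES ==
[[18,13],[36,0]]
[[18,13],[27,20],[41,0]]
[[18,13],[27,20],[41,15],[48,0]]
[[4,12],[18,13],[27,20],[41,15],[48,0]]
[[4,12],[18,13],[27,20],[41,15],[48,0]]
[[4,12],[18,13],[27,20],[46,15],[48,0]]
[[4,12],[18,13],[27,20],[46,15],[48,0]]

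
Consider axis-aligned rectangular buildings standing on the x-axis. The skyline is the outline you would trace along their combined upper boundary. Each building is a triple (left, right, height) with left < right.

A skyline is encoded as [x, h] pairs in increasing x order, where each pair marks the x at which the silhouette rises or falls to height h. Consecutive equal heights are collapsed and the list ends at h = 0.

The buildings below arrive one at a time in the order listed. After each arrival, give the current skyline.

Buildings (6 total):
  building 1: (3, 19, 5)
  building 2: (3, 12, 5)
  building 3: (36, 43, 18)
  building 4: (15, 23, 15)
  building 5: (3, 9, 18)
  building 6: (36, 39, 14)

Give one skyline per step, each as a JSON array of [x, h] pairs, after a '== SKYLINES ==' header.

== SKYLINES ==
[[3,5],[19,0]]
[[3,5],[19,0]]
[[3,5],[19,0],[36,18],[43,0]]
[[3,5],[15,15],[23,0],[36,18],[43,0]]
[[3,18],[9,5],[15,15],[23,0],[36,18],[43,0]]
[[3,18],[9,5],[15,15],[23,0],[36,18],[43,0]]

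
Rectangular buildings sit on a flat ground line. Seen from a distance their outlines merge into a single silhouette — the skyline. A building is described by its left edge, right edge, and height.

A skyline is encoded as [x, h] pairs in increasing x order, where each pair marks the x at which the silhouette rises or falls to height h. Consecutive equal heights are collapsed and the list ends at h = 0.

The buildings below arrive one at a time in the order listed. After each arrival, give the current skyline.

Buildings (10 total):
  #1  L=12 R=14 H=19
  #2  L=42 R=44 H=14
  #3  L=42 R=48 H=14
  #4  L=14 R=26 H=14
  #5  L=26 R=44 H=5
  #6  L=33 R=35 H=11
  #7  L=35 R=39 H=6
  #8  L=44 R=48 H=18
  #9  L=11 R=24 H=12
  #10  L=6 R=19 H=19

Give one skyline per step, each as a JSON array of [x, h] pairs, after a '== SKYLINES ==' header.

== SKYLINES ==
[[12,19],[14,0]]
[[12,19],[14,0],[42,14],[44,0]]
[[12,19],[14,0],[42,14],[48,0]]
[[12,19],[14,14],[26,0],[42,14],[48,0]]
[[12,19],[14,14],[26,5],[42,14],[48,0]]
[[12,19],[14,14],[26,5],[33,11],[35,5],[42,14],[48,0]]
[[12,19],[14,14],[26,5],[33,11],[35,6],[39,5],[42,14],[48,0]]
[[12,19],[14,14],[26,5],[33,11],[35,6],[39,5],[42,14],[44,18],[48,0]]
[[11,12],[12,19],[14,14],[26,5],[33,11],[35,6],[39,5],[42,14],[44,18],[48,0]]
[[6,19],[19,14],[26,5],[33,11],[35,6],[39,5],[42,14],[44,18],[48,0]]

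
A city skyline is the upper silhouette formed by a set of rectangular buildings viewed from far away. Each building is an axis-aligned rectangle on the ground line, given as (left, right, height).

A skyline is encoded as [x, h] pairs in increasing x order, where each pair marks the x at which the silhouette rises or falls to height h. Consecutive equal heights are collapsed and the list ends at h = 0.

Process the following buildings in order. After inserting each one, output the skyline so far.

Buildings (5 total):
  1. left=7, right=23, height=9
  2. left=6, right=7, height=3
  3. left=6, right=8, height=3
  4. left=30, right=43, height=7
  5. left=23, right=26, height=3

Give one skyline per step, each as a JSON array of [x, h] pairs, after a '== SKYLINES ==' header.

== SKYLINES ==
[[7,9],[23,0]]
[[6,3],[7,9],[23,0]]
[[6,3],[7,9],[23,0]]
[[6,3],[7,9],[23,0],[30,7],[43,0]]
[[6,3],[7,9],[23,3],[26,0],[30,7],[43,0]]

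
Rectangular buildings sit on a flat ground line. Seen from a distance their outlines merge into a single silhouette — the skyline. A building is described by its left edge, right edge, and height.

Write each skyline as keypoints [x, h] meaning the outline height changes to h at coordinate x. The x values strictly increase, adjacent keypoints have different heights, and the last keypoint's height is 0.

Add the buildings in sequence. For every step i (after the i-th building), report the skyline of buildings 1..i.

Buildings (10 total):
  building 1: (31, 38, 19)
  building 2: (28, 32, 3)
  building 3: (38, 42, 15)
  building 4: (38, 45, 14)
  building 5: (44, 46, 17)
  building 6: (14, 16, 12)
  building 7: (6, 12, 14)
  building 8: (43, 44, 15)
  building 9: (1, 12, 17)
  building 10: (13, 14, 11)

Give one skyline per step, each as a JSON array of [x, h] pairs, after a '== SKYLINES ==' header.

== SKYLINES ==
[[31,19],[38,0]]
[[28,3],[31,19],[38,0]]
[[28,3],[31,19],[38,15],[42,0]]
[[28,3],[31,19],[38,15],[42,14],[45,0]]
[[28,3],[31,19],[38,15],[42,14],[44,17],[46,0]]
[[14,12],[16,0],[28,3],[31,19],[38,15],[42,14],[44,17],[46,0]]
[[6,14],[12,0],[14,12],[16,0],[28,3],[31,19],[38,15],[42,14],[44,17],[46,0]]
[[6,14],[12,0],[14,12],[16,0],[28,3],[31,19],[38,15],[42,14],[43,15],[44,17],[46,0]]
[[1,17],[12,0],[14,12],[16,0],[28,3],[31,19],[38,15],[42,14],[43,15],[44,17],[46,0]]
[[1,17],[12,0],[13,11],[14,12],[16,0],[28,3],[31,19],[38,15],[42,14],[43,15],[44,17],[46,0]]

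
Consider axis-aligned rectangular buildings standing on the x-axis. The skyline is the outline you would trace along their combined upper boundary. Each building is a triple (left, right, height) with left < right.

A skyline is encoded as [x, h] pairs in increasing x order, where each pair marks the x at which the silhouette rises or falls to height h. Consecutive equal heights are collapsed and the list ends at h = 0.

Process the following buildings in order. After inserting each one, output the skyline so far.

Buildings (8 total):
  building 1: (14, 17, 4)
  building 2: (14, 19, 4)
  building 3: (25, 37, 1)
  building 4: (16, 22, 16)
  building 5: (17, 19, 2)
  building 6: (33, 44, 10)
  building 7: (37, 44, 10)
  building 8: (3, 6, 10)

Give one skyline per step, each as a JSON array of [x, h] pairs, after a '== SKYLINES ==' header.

== SKYLINES ==
[[14,4],[17,0]]
[[14,4],[19,0]]
[[14,4],[19,0],[25,1],[37,0]]
[[14,4],[16,16],[22,0],[25,1],[37,0]]
[[14,4],[16,16],[22,0],[25,1],[37,0]]
[[14,4],[16,16],[22,0],[25,1],[33,10],[44,0]]
[[14,4],[16,16],[22,0],[25,1],[33,10],[44,0]]
[[3,10],[6,0],[14,4],[16,16],[22,0],[25,1],[33,10],[44,0]]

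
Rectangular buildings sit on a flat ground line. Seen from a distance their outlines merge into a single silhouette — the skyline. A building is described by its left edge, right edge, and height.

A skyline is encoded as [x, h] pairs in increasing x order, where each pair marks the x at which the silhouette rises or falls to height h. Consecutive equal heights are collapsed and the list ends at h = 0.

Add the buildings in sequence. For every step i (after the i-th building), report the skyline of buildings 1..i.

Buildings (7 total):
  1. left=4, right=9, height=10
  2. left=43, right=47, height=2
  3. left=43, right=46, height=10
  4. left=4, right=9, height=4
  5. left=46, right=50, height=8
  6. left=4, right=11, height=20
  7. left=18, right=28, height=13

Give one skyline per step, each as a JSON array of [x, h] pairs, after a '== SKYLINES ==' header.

== SKYLINES ==
[[4,10],[9,0]]
[[4,10],[9,0],[43,2],[47,0]]
[[4,10],[9,0],[43,10],[46,2],[47,0]]
[[4,10],[9,0],[43,10],[46,2],[47,0]]
[[4,10],[9,0],[43,10],[46,8],[50,0]]
[[4,20],[11,0],[43,10],[46,8],[50,0]]
[[4,20],[11,0],[18,13],[28,0],[43,10],[46,8],[50,0]]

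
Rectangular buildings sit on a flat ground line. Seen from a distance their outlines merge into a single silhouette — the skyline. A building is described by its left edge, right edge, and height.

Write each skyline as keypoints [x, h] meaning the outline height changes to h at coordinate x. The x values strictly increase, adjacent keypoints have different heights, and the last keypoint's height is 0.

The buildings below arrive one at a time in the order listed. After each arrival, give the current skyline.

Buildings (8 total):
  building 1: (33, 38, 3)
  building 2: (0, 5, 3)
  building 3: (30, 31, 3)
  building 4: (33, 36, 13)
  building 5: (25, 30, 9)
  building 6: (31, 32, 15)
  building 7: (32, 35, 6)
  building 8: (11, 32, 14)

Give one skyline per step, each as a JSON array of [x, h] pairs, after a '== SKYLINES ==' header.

== SKYLINES ==
[[33,3],[38,0]]
[[0,3],[5,0],[33,3],[38,0]]
[[0,3],[5,0],[30,3],[31,0],[33,3],[38,0]]
[[0,3],[5,0],[30,3],[31,0],[33,13],[36,3],[38,0]]
[[0,3],[5,0],[25,9],[30,3],[31,0],[33,13],[36,3],[38,0]]
[[0,3],[5,0],[25,9],[30,3],[31,15],[32,0],[33,13],[36,3],[38,0]]
[[0,3],[5,0],[25,9],[30,3],[31,15],[32,6],[33,13],[36,3],[38,0]]
[[0,3],[5,0],[11,14],[31,15],[32,6],[33,13],[36,3],[38,0]]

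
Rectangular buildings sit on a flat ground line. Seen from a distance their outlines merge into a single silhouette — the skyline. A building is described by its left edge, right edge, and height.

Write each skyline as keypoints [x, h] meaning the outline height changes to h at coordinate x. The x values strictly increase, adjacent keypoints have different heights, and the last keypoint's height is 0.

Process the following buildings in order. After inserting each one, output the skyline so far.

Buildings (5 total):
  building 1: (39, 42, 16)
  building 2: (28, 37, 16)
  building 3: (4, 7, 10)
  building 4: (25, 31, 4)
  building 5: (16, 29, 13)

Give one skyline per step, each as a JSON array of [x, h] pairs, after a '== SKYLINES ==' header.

== SKYLINES ==
[[39,16],[42,0]]
[[28,16],[37,0],[39,16],[42,0]]
[[4,10],[7,0],[28,16],[37,0],[39,16],[42,0]]
[[4,10],[7,0],[25,4],[28,16],[37,0],[39,16],[42,0]]
[[4,10],[7,0],[16,13],[28,16],[37,0],[39,16],[42,0]]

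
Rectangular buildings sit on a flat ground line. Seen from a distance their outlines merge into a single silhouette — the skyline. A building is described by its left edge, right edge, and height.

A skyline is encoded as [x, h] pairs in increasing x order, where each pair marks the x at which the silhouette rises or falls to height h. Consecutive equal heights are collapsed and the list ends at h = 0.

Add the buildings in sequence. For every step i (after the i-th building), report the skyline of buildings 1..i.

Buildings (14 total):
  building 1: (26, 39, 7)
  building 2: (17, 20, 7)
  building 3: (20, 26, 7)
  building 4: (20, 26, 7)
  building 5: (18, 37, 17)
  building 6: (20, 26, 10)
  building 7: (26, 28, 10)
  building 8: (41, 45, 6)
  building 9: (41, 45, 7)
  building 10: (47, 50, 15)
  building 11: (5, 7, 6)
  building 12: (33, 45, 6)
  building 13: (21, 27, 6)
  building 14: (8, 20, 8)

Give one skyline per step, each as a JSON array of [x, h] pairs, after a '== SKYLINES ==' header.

== SKYLINES ==
[[26,7],[39,0]]
[[17,7],[20,0],[26,7],[39,0]]
[[17,7],[39,0]]
[[17,7],[39,0]]
[[17,7],[18,17],[37,7],[39,0]]
[[17,7],[18,17],[37,7],[39,0]]
[[17,7],[18,17],[37,7],[39,0]]
[[17,7],[18,17],[37,7],[39,0],[41,6],[45,0]]
[[17,7],[18,17],[37,7],[39,0],[41,7],[45,0]]
[[17,7],[18,17],[37,7],[39,0],[41,7],[45,0],[47,15],[50,0]]
[[5,6],[7,0],[17,7],[18,17],[37,7],[39,0],[41,7],[45,0],[47,15],[50,0]]
[[5,6],[7,0],[17,7],[18,17],[37,7],[39,6],[41,7],[45,0],[47,15],[50,0]]
[[5,6],[7,0],[17,7],[18,17],[37,7],[39,6],[41,7],[45,0],[47,15],[50,0]]
[[5,6],[7,0],[8,8],[18,17],[37,7],[39,6],[41,7],[45,0],[47,15],[50,0]]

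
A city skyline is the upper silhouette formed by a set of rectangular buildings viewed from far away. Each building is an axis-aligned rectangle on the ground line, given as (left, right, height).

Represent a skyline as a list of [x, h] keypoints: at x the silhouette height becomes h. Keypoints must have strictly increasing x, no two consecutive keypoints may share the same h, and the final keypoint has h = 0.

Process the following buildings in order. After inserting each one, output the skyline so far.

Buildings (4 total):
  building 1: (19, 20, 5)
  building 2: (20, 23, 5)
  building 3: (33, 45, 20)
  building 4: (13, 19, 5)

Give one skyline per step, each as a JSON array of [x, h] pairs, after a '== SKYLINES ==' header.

== SKYLINES ==
[[19,5],[20,0]]
[[19,5],[23,0]]
[[19,5],[23,0],[33,20],[45,0]]
[[13,5],[23,0],[33,20],[45,0]]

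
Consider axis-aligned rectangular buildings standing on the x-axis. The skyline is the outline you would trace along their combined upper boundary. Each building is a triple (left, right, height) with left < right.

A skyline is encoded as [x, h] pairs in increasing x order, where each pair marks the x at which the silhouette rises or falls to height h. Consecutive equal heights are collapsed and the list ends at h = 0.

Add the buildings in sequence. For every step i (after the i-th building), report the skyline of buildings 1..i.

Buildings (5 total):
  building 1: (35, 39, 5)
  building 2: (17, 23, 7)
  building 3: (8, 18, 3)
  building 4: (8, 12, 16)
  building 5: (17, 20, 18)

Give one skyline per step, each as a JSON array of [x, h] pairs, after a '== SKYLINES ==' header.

== SKYLINES ==
[[35,5],[39,0]]
[[17,7],[23,0],[35,5],[39,0]]
[[8,3],[17,7],[23,0],[35,5],[39,0]]
[[8,16],[12,3],[17,7],[23,0],[35,5],[39,0]]
[[8,16],[12,3],[17,18],[20,7],[23,0],[35,5],[39,0]]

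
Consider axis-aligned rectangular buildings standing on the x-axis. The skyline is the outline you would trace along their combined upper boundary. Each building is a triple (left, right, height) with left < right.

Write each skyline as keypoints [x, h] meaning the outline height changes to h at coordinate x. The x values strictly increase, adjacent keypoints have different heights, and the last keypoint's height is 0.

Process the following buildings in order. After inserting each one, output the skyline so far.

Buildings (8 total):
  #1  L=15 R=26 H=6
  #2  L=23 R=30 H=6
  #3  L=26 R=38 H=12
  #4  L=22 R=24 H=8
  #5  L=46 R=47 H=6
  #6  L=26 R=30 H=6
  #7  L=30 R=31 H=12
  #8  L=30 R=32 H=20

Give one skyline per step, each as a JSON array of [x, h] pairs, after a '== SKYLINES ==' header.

== SKYLINES ==
[[15,6],[26,0]]
[[15,6],[30,0]]
[[15,6],[26,12],[38,0]]
[[15,6],[22,8],[24,6],[26,12],[38,0]]
[[15,6],[22,8],[24,6],[26,12],[38,0],[46,6],[47,0]]
[[15,6],[22,8],[24,6],[26,12],[38,0],[46,6],[47,0]]
[[15,6],[22,8],[24,6],[26,12],[38,0],[46,6],[47,0]]
[[15,6],[22,8],[24,6],[26,12],[30,20],[32,12],[38,0],[46,6],[47,0]]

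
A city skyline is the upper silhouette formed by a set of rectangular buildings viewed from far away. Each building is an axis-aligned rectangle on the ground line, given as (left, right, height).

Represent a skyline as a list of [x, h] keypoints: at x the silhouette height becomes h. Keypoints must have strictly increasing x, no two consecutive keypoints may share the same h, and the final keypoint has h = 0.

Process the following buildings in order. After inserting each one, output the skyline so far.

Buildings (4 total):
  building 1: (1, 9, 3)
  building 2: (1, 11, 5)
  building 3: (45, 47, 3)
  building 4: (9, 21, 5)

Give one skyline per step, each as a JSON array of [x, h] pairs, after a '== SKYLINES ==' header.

== SKYLINES ==
[[1,3],[9,0]]
[[1,5],[11,0]]
[[1,5],[11,0],[45,3],[47,0]]
[[1,5],[21,0],[45,3],[47,0]]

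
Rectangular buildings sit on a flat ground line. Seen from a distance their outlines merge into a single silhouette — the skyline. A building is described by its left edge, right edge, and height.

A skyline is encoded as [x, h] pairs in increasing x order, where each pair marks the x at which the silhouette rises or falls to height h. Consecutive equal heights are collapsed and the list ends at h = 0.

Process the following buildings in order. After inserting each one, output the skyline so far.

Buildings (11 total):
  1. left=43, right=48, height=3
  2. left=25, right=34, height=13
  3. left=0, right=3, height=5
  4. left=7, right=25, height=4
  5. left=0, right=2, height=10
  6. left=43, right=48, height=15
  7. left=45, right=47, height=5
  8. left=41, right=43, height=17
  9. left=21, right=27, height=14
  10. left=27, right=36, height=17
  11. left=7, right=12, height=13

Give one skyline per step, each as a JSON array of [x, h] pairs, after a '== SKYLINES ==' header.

== SKYLINES ==
[[43,3],[48,0]]
[[25,13],[34,0],[43,3],[48,0]]
[[0,5],[3,0],[25,13],[34,0],[43,3],[48,0]]
[[0,5],[3,0],[7,4],[25,13],[34,0],[43,3],[48,0]]
[[0,10],[2,5],[3,0],[7,4],[25,13],[34,0],[43,3],[48,0]]
[[0,10],[2,5],[3,0],[7,4],[25,13],[34,0],[43,15],[48,0]]
[[0,10],[2,5],[3,0],[7,4],[25,13],[34,0],[43,15],[48,0]]
[[0,10],[2,5],[3,0],[7,4],[25,13],[34,0],[41,17],[43,15],[48,0]]
[[0,10],[2,5],[3,0],[7,4],[21,14],[27,13],[34,0],[41,17],[43,15],[48,0]]
[[0,10],[2,5],[3,0],[7,4],[21,14],[27,17],[36,0],[41,17],[43,15],[48,0]]
[[0,10],[2,5],[3,0],[7,13],[12,4],[21,14],[27,17],[36,0],[41,17],[43,15],[48,0]]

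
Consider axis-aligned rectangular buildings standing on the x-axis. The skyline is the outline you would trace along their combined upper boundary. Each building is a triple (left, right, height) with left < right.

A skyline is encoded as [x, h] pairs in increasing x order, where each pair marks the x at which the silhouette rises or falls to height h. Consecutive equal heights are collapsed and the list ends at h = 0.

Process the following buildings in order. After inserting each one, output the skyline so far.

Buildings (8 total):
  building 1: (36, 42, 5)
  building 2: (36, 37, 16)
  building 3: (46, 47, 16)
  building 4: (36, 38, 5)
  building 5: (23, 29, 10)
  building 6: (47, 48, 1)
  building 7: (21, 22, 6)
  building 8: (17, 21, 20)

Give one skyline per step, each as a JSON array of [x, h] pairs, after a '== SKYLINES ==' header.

== SKYLINES ==
[[36,5],[42,0]]
[[36,16],[37,5],[42,0]]
[[36,16],[37,5],[42,0],[46,16],[47,0]]
[[36,16],[37,5],[42,0],[46,16],[47,0]]
[[23,10],[29,0],[36,16],[37,5],[42,0],[46,16],[47,0]]
[[23,10],[29,0],[36,16],[37,5],[42,0],[46,16],[47,1],[48,0]]
[[21,6],[22,0],[23,10],[29,0],[36,16],[37,5],[42,0],[46,16],[47,1],[48,0]]
[[17,20],[21,6],[22,0],[23,10],[29,0],[36,16],[37,5],[42,0],[46,16],[47,1],[48,0]]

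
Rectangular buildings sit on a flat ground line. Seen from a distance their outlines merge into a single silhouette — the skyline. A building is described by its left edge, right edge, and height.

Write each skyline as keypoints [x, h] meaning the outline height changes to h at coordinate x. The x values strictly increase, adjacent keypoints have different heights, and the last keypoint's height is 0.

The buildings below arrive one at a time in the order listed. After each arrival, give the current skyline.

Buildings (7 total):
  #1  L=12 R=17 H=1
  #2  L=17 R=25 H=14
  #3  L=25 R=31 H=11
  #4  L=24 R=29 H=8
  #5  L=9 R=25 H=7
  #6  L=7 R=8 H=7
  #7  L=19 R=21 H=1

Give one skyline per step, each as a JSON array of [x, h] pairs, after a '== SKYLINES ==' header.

== SKYLINES ==
[[12,1],[17,0]]
[[12,1],[17,14],[25,0]]
[[12,1],[17,14],[25,11],[31,0]]
[[12,1],[17,14],[25,11],[31,0]]
[[9,7],[17,14],[25,11],[31,0]]
[[7,7],[8,0],[9,7],[17,14],[25,11],[31,0]]
[[7,7],[8,0],[9,7],[17,14],[25,11],[31,0]]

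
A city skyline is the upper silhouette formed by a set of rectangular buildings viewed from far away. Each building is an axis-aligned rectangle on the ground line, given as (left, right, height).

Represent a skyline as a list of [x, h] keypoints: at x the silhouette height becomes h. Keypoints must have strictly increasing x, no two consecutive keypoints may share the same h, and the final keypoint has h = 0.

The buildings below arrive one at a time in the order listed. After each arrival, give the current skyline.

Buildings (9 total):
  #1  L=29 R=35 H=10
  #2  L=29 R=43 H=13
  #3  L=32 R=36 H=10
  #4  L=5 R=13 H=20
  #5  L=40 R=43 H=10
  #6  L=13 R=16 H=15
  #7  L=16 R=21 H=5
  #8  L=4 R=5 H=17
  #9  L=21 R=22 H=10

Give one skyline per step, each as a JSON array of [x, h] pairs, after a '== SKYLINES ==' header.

== SKYLINES ==
[[29,10],[35,0]]
[[29,13],[43,0]]
[[29,13],[43,0]]
[[5,20],[13,0],[29,13],[43,0]]
[[5,20],[13,0],[29,13],[43,0]]
[[5,20],[13,15],[16,0],[29,13],[43,0]]
[[5,20],[13,15],[16,5],[21,0],[29,13],[43,0]]
[[4,17],[5,20],[13,15],[16,5],[21,0],[29,13],[43,0]]
[[4,17],[5,20],[13,15],[16,5],[21,10],[22,0],[29,13],[43,0]]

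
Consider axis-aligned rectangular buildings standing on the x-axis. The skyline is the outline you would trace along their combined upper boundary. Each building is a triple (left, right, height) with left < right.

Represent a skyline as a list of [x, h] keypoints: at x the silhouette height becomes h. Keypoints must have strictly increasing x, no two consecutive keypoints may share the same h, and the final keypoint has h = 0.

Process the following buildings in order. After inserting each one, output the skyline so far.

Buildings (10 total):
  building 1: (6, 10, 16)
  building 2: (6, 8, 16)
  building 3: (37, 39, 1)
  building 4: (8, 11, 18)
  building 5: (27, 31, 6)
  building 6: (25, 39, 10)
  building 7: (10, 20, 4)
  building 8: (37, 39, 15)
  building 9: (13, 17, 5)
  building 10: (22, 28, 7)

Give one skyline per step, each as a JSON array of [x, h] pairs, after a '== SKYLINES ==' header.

== SKYLINES ==
[[6,16],[10,0]]
[[6,16],[10,0]]
[[6,16],[10,0],[37,1],[39,0]]
[[6,16],[8,18],[11,0],[37,1],[39,0]]
[[6,16],[8,18],[11,0],[27,6],[31,0],[37,1],[39,0]]
[[6,16],[8,18],[11,0],[25,10],[39,0]]
[[6,16],[8,18],[11,4],[20,0],[25,10],[39,0]]
[[6,16],[8,18],[11,4],[20,0],[25,10],[37,15],[39,0]]
[[6,16],[8,18],[11,4],[13,5],[17,4],[20,0],[25,10],[37,15],[39,0]]
[[6,16],[8,18],[11,4],[13,5],[17,4],[20,0],[22,7],[25,10],[37,15],[39,0]]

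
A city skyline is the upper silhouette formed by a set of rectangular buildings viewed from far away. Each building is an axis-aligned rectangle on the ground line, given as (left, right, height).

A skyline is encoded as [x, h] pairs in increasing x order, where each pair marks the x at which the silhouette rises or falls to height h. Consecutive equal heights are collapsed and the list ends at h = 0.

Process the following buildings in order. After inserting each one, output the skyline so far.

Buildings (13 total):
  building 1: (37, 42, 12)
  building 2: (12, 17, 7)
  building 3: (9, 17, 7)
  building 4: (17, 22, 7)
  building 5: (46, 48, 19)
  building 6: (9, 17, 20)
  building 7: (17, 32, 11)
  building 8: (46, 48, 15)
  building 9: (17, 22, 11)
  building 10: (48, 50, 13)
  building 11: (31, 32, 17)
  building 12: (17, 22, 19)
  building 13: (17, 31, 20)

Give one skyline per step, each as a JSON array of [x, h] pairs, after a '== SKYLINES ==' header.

== SKYLINES ==
[[37,12],[42,0]]
[[12,7],[17,0],[37,12],[42,0]]
[[9,7],[17,0],[37,12],[42,0]]
[[9,7],[22,0],[37,12],[42,0]]
[[9,7],[22,0],[37,12],[42,0],[46,19],[48,0]]
[[9,20],[17,7],[22,0],[37,12],[42,0],[46,19],[48,0]]
[[9,20],[17,11],[32,0],[37,12],[42,0],[46,19],[48,0]]
[[9,20],[17,11],[32,0],[37,12],[42,0],[46,19],[48,0]]
[[9,20],[17,11],[32,0],[37,12],[42,0],[46,19],[48,0]]
[[9,20],[17,11],[32,0],[37,12],[42,0],[46,19],[48,13],[50,0]]
[[9,20],[17,11],[31,17],[32,0],[37,12],[42,0],[46,19],[48,13],[50,0]]
[[9,20],[17,19],[22,11],[31,17],[32,0],[37,12],[42,0],[46,19],[48,13],[50,0]]
[[9,20],[31,17],[32,0],[37,12],[42,0],[46,19],[48,13],[50,0]]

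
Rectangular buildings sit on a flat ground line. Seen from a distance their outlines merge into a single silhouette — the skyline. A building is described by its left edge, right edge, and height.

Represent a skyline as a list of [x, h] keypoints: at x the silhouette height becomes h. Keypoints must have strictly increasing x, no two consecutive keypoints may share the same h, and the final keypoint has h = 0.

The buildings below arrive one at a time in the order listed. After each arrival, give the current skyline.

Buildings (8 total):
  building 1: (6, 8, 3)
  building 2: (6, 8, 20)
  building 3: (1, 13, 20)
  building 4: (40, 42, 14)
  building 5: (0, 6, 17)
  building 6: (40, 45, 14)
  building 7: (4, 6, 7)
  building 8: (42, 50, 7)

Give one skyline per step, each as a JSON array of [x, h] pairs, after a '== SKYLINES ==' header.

== SKYLINES ==
[[6,3],[8,0]]
[[6,20],[8,0]]
[[1,20],[13,0]]
[[1,20],[13,0],[40,14],[42,0]]
[[0,17],[1,20],[13,0],[40,14],[42,0]]
[[0,17],[1,20],[13,0],[40,14],[45,0]]
[[0,17],[1,20],[13,0],[40,14],[45,0]]
[[0,17],[1,20],[13,0],[40,14],[45,7],[50,0]]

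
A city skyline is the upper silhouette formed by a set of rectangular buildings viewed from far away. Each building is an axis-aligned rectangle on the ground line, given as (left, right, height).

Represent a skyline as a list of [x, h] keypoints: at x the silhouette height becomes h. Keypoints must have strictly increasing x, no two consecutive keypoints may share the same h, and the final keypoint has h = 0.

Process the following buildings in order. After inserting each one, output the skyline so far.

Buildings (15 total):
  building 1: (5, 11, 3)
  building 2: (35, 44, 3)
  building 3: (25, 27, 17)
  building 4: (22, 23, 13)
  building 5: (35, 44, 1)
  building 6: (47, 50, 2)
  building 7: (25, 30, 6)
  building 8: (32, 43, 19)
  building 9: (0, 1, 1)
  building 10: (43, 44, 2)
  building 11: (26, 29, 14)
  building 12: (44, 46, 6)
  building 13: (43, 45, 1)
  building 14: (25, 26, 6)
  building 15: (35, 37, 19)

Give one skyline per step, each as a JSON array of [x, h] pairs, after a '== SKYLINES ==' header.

== SKYLINES ==
[[5,3],[11,0]]
[[5,3],[11,0],[35,3],[44,0]]
[[5,3],[11,0],[25,17],[27,0],[35,3],[44,0]]
[[5,3],[11,0],[22,13],[23,0],[25,17],[27,0],[35,3],[44,0]]
[[5,3],[11,0],[22,13],[23,0],[25,17],[27,0],[35,3],[44,0]]
[[5,3],[11,0],[22,13],[23,0],[25,17],[27,0],[35,3],[44,0],[47,2],[50,0]]
[[5,3],[11,0],[22,13],[23,0],[25,17],[27,6],[30,0],[35,3],[44,0],[47,2],[50,0]]
[[5,3],[11,0],[22,13],[23,0],[25,17],[27,6],[30,0],[32,19],[43,3],[44,0],[47,2],[50,0]]
[[0,1],[1,0],[5,3],[11,0],[22,13],[23,0],[25,17],[27,6],[30,0],[32,19],[43,3],[44,0],[47,2],[50,0]]
[[0,1],[1,0],[5,3],[11,0],[22,13],[23,0],[25,17],[27,6],[30,0],[32,19],[43,3],[44,0],[47,2],[50,0]]
[[0,1],[1,0],[5,3],[11,0],[22,13],[23,0],[25,17],[27,14],[29,6],[30,0],[32,19],[43,3],[44,0],[47,2],[50,0]]
[[0,1],[1,0],[5,3],[11,0],[22,13],[23,0],[25,17],[27,14],[29,6],[30,0],[32,19],[43,3],[44,6],[46,0],[47,2],[50,0]]
[[0,1],[1,0],[5,3],[11,0],[22,13],[23,0],[25,17],[27,14],[29,6],[30,0],[32,19],[43,3],[44,6],[46,0],[47,2],[50,0]]
[[0,1],[1,0],[5,3],[11,0],[22,13],[23,0],[25,17],[27,14],[29,6],[30,0],[32,19],[43,3],[44,6],[46,0],[47,2],[50,0]]
[[0,1],[1,0],[5,3],[11,0],[22,13],[23,0],[25,17],[27,14],[29,6],[30,0],[32,19],[43,3],[44,6],[46,0],[47,2],[50,0]]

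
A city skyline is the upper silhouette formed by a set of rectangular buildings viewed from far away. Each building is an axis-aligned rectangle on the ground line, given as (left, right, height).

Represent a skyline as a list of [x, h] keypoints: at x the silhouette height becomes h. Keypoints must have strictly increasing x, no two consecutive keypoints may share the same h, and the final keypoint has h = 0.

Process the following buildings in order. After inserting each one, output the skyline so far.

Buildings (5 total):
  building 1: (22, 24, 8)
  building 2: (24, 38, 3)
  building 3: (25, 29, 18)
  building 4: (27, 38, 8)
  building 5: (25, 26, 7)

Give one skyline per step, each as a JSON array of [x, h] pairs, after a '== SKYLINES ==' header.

== SKYLINES ==
[[22,8],[24,0]]
[[22,8],[24,3],[38,0]]
[[22,8],[24,3],[25,18],[29,3],[38,0]]
[[22,8],[24,3],[25,18],[29,8],[38,0]]
[[22,8],[24,3],[25,18],[29,8],[38,0]]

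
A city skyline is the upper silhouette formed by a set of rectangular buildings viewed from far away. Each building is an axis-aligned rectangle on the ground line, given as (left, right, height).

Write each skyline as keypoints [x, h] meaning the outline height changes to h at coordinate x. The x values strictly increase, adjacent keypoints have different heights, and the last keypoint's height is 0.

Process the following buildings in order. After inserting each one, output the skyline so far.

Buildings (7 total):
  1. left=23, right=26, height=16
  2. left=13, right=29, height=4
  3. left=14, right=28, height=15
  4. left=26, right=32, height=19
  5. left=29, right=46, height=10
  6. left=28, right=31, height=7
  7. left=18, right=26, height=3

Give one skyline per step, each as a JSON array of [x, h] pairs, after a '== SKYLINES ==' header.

== SKYLINES ==
[[23,16],[26,0]]
[[13,4],[23,16],[26,4],[29,0]]
[[13,4],[14,15],[23,16],[26,15],[28,4],[29,0]]
[[13,4],[14,15],[23,16],[26,19],[32,0]]
[[13,4],[14,15],[23,16],[26,19],[32,10],[46,0]]
[[13,4],[14,15],[23,16],[26,19],[32,10],[46,0]]
[[13,4],[14,15],[23,16],[26,19],[32,10],[46,0]]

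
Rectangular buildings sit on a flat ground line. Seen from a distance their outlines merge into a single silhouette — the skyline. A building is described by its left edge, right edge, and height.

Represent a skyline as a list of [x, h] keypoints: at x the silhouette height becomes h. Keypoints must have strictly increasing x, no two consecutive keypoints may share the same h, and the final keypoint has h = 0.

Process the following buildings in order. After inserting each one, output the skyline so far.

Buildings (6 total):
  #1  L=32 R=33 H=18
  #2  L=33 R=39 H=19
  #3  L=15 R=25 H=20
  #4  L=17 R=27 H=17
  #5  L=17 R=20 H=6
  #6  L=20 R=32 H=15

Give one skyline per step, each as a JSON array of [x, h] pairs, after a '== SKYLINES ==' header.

== SKYLINES ==
[[32,18],[33,0]]
[[32,18],[33,19],[39,0]]
[[15,20],[25,0],[32,18],[33,19],[39,0]]
[[15,20],[25,17],[27,0],[32,18],[33,19],[39,0]]
[[15,20],[25,17],[27,0],[32,18],[33,19],[39,0]]
[[15,20],[25,17],[27,15],[32,18],[33,19],[39,0]]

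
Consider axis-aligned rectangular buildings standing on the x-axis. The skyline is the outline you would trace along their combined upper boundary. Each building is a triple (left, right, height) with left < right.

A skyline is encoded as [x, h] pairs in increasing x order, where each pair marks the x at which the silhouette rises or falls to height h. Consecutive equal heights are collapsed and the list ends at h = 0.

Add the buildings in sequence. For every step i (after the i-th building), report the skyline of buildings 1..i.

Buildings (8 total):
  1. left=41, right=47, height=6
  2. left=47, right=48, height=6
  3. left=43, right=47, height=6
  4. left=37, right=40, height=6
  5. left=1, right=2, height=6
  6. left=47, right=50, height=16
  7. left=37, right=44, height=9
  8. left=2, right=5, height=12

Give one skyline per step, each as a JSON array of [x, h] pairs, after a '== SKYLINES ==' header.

== SKYLINES ==
[[41,6],[47,0]]
[[41,6],[48,0]]
[[41,6],[48,0]]
[[37,6],[40,0],[41,6],[48,0]]
[[1,6],[2,0],[37,6],[40,0],[41,6],[48,0]]
[[1,6],[2,0],[37,6],[40,0],[41,6],[47,16],[50,0]]
[[1,6],[2,0],[37,9],[44,6],[47,16],[50,0]]
[[1,6],[2,12],[5,0],[37,9],[44,6],[47,16],[50,0]]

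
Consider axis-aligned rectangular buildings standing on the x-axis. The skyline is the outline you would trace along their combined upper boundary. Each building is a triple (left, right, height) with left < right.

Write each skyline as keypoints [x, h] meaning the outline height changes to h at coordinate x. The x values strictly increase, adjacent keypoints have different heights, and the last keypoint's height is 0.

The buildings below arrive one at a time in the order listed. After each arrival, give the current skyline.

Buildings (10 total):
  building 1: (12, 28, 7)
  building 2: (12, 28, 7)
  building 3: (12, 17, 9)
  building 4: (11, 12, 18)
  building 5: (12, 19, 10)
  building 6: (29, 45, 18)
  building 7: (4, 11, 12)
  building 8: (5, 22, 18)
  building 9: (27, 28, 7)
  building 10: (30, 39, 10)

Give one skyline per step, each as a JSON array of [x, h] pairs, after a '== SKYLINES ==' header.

== SKYLINES ==
[[12,7],[28,0]]
[[12,7],[28,0]]
[[12,9],[17,7],[28,0]]
[[11,18],[12,9],[17,7],[28,0]]
[[11,18],[12,10],[19,7],[28,0]]
[[11,18],[12,10],[19,7],[28,0],[29,18],[45,0]]
[[4,12],[11,18],[12,10],[19,7],[28,0],[29,18],[45,0]]
[[4,12],[5,18],[22,7],[28,0],[29,18],[45,0]]
[[4,12],[5,18],[22,7],[28,0],[29,18],[45,0]]
[[4,12],[5,18],[22,7],[28,0],[29,18],[45,0]]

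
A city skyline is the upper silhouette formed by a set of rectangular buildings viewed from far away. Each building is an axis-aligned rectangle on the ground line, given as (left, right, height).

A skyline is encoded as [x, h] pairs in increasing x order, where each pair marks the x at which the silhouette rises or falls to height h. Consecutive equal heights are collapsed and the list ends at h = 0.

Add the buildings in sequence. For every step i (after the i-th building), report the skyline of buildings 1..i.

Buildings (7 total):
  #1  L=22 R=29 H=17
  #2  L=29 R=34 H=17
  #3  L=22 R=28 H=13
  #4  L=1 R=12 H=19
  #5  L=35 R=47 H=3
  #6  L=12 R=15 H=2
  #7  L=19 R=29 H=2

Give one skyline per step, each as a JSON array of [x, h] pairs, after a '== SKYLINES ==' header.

== SKYLINES ==
[[22,17],[29,0]]
[[22,17],[34,0]]
[[22,17],[34,0]]
[[1,19],[12,0],[22,17],[34,0]]
[[1,19],[12,0],[22,17],[34,0],[35,3],[47,0]]
[[1,19],[12,2],[15,0],[22,17],[34,0],[35,3],[47,0]]
[[1,19],[12,2],[15,0],[19,2],[22,17],[34,0],[35,3],[47,0]]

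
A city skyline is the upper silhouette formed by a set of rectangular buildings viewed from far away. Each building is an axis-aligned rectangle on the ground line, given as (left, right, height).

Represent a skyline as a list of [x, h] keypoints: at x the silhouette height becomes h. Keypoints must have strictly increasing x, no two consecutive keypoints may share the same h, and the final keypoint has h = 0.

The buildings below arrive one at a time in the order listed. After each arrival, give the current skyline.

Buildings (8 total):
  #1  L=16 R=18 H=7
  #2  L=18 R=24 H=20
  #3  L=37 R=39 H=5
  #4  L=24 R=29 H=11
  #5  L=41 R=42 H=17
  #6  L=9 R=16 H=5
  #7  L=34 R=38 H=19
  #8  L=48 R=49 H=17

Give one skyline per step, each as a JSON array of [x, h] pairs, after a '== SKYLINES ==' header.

== SKYLINES ==
[[16,7],[18,0]]
[[16,7],[18,20],[24,0]]
[[16,7],[18,20],[24,0],[37,5],[39,0]]
[[16,7],[18,20],[24,11],[29,0],[37,5],[39,0]]
[[16,7],[18,20],[24,11],[29,0],[37,5],[39,0],[41,17],[42,0]]
[[9,5],[16,7],[18,20],[24,11],[29,0],[37,5],[39,0],[41,17],[42,0]]
[[9,5],[16,7],[18,20],[24,11],[29,0],[34,19],[38,5],[39,0],[41,17],[42,0]]
[[9,5],[16,7],[18,20],[24,11],[29,0],[34,19],[38,5],[39,0],[41,17],[42,0],[48,17],[49,0]]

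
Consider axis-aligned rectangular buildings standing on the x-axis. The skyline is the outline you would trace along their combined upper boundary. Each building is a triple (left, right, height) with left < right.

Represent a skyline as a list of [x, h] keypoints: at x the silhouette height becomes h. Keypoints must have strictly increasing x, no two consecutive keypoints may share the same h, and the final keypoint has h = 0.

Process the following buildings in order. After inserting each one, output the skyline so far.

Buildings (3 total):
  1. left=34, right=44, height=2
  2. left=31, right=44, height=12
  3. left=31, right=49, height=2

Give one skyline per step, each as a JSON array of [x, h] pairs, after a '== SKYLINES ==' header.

== SKYLINES ==
[[34,2],[44,0]]
[[31,12],[44,0]]
[[31,12],[44,2],[49,0]]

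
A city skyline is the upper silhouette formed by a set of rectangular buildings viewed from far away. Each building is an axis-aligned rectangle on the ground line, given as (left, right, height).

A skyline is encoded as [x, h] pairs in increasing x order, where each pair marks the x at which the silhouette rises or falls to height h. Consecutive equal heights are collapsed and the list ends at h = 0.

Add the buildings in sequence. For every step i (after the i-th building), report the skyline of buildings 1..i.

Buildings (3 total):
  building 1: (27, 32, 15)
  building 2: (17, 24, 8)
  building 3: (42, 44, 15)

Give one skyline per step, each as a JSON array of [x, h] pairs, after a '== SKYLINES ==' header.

== SKYLINES ==
[[27,15],[32,0]]
[[17,8],[24,0],[27,15],[32,0]]
[[17,8],[24,0],[27,15],[32,0],[42,15],[44,0]]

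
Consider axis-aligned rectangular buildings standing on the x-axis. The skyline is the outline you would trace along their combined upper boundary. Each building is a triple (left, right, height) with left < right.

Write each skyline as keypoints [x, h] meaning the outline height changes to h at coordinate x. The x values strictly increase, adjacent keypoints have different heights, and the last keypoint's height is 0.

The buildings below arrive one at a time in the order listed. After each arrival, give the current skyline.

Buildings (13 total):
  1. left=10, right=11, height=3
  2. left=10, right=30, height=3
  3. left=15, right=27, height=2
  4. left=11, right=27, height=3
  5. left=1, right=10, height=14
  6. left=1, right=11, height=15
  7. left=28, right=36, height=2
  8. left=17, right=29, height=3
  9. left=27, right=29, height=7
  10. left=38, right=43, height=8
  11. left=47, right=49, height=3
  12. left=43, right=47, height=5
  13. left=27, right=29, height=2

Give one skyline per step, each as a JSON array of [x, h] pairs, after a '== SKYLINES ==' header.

== SKYLINES ==
[[10,3],[11,0]]
[[10,3],[30,0]]
[[10,3],[30,0]]
[[10,3],[30,0]]
[[1,14],[10,3],[30,0]]
[[1,15],[11,3],[30,0]]
[[1,15],[11,3],[30,2],[36,0]]
[[1,15],[11,3],[30,2],[36,0]]
[[1,15],[11,3],[27,7],[29,3],[30,2],[36,0]]
[[1,15],[11,3],[27,7],[29,3],[30,2],[36,0],[38,8],[43,0]]
[[1,15],[11,3],[27,7],[29,3],[30,2],[36,0],[38,8],[43,0],[47,3],[49,0]]
[[1,15],[11,3],[27,7],[29,3],[30,2],[36,0],[38,8],[43,5],[47,3],[49,0]]
[[1,15],[11,3],[27,7],[29,3],[30,2],[36,0],[38,8],[43,5],[47,3],[49,0]]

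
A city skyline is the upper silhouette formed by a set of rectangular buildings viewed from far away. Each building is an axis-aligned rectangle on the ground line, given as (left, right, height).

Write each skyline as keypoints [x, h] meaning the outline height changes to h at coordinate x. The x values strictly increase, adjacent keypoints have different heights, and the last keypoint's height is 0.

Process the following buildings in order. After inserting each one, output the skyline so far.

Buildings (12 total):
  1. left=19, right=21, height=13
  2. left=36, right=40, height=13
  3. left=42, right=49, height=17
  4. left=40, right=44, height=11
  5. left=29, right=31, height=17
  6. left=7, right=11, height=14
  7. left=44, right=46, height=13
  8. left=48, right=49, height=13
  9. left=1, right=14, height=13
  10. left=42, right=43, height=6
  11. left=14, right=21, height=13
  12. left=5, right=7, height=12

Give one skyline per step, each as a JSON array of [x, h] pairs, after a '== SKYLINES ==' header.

== SKYLINES ==
[[19,13],[21,0]]
[[19,13],[21,0],[36,13],[40,0]]
[[19,13],[21,0],[36,13],[40,0],[42,17],[49,0]]
[[19,13],[21,0],[36,13],[40,11],[42,17],[49,0]]
[[19,13],[21,0],[29,17],[31,0],[36,13],[40,11],[42,17],[49,0]]
[[7,14],[11,0],[19,13],[21,0],[29,17],[31,0],[36,13],[40,11],[42,17],[49,0]]
[[7,14],[11,0],[19,13],[21,0],[29,17],[31,0],[36,13],[40,11],[42,17],[49,0]]
[[7,14],[11,0],[19,13],[21,0],[29,17],[31,0],[36,13],[40,11],[42,17],[49,0]]
[[1,13],[7,14],[11,13],[14,0],[19,13],[21,0],[29,17],[31,0],[36,13],[40,11],[42,17],[49,0]]
[[1,13],[7,14],[11,13],[14,0],[19,13],[21,0],[29,17],[31,0],[36,13],[40,11],[42,17],[49,0]]
[[1,13],[7,14],[11,13],[21,0],[29,17],[31,0],[36,13],[40,11],[42,17],[49,0]]
[[1,13],[7,14],[11,13],[21,0],[29,17],[31,0],[36,13],[40,11],[42,17],[49,0]]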